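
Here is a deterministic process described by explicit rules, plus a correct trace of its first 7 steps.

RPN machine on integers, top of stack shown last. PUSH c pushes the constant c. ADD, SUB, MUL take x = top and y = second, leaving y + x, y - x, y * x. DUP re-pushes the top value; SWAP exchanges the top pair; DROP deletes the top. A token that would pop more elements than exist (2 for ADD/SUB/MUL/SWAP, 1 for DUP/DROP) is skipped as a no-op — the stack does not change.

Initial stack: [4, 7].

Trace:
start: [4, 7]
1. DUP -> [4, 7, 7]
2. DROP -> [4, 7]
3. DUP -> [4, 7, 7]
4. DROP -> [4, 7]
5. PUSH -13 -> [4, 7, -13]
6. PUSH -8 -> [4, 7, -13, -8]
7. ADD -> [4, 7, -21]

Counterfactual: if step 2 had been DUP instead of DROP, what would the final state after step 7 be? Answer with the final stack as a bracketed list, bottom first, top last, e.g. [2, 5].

[4, 7, 7, 7, -21]

(re-executing from step 2 with the substitution; state before step 2: [4, 7, 7])
2. DUP -> [4, 7, 7, 7]
3. DUP -> [4, 7, 7, 7, 7]
4. DROP -> [4, 7, 7, 7]
5. PUSH -13 -> [4, 7, 7, 7, -13]
6. PUSH -8 -> [4, 7, 7, 7, -13, -8]
7. ADD -> [4, 7, 7, 7, -21]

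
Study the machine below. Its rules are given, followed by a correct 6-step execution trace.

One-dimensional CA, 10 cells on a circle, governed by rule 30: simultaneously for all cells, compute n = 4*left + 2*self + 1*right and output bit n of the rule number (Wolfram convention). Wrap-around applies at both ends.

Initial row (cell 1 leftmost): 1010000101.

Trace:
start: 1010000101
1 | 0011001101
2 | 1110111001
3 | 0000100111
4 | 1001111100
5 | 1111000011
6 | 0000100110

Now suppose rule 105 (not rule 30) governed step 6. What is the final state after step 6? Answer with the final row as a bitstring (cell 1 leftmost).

0001011010

(re-executing step 6 under rule 105; state before step 6: 1111000011)
6 | 0001011010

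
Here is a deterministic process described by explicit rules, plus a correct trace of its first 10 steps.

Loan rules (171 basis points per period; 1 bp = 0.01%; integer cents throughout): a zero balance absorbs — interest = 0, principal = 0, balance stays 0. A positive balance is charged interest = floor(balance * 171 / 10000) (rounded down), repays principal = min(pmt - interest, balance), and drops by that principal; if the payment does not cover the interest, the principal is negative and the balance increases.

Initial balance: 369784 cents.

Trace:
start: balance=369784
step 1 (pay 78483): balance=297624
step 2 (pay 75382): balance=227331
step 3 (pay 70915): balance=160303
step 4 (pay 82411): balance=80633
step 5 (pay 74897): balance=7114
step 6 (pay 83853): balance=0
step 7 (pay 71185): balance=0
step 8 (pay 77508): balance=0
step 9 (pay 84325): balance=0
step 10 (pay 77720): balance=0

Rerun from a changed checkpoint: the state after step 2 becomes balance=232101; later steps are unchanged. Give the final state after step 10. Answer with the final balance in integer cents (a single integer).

state after step 2 := balance=232101
step 3 (pay 70915): balance=165154
step 4 (pay 82411): balance=85567
step 5 (pay 74897): balance=12133
step 6 (pay 83853): balance=0
step 7 (pay 71185): balance=0
step 8 (pay 77508): balance=0
step 9 (pay 84325): balance=0
step 10 (pay 77720): balance=0

0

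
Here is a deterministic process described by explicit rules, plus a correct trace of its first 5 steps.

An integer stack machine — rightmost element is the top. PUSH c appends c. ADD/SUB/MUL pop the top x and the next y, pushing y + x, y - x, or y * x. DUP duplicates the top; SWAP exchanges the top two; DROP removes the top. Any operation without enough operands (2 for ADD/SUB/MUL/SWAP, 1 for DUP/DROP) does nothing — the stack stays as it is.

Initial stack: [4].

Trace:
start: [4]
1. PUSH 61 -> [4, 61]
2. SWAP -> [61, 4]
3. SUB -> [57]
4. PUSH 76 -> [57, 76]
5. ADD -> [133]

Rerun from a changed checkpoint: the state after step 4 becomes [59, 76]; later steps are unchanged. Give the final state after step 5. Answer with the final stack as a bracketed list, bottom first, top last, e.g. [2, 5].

state after step 4 := [59, 76]
5. ADD -> [135]

[135]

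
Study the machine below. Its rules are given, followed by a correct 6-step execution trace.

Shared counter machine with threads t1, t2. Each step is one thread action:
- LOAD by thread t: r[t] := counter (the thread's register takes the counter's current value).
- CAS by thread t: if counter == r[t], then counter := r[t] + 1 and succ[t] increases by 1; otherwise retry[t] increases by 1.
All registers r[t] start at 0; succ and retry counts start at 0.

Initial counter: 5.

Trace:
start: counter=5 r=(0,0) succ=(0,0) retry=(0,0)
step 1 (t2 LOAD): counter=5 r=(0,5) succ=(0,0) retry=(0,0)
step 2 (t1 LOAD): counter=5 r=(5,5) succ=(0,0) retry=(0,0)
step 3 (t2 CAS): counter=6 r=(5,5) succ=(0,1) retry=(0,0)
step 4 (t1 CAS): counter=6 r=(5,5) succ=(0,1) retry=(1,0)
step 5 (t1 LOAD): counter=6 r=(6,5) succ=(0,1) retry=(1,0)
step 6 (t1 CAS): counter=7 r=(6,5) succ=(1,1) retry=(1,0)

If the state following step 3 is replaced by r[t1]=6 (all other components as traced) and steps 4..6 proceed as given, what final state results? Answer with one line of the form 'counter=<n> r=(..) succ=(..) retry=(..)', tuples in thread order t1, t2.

counter=8 r=(7,5) succ=(2,1) retry=(0,0)

state after step 3 := counter=6 r=(6,5) succ=(0,1) retry=(0,0)
step 4 (t1 CAS): counter=7 r=(6,5) succ=(1,1) retry=(0,0)
step 5 (t1 LOAD): counter=7 r=(7,5) succ=(1,1) retry=(0,0)
step 6 (t1 CAS): counter=8 r=(7,5) succ=(2,1) retry=(0,0)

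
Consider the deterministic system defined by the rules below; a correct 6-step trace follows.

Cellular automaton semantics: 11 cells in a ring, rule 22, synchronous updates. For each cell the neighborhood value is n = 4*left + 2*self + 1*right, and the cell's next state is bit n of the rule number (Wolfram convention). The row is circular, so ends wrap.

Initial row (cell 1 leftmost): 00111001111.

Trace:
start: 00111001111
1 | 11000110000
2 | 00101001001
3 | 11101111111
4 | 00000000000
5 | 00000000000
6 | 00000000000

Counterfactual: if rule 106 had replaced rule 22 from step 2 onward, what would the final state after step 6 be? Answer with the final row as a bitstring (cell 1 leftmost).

10101011101

(re-executing steps 2..6 under rule 106; state before step 2: 11000110000)
2 | 11001110001
3 | 01011010011
4 | 10111100111
5 | 11100101100
6 | 10101011101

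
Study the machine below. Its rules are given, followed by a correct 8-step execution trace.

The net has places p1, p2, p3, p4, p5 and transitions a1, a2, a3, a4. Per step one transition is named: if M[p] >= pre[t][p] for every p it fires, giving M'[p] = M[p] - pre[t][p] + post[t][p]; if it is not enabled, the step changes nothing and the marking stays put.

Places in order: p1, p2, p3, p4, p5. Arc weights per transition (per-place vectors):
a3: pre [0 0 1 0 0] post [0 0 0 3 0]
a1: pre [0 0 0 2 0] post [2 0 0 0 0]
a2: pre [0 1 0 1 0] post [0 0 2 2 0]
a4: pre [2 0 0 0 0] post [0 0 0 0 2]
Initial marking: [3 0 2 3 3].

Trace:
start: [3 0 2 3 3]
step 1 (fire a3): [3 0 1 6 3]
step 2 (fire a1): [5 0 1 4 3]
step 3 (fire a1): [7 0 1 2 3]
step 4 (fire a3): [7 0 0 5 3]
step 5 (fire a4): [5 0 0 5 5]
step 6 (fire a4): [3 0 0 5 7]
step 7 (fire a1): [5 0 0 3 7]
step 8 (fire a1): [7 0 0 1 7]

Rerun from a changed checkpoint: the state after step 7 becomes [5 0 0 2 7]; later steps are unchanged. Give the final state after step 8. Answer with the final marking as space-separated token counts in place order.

state after step 7 := [5 0 0 2 7]
step 8 (fire a1): [7 0 0 0 7]

7 0 0 0 7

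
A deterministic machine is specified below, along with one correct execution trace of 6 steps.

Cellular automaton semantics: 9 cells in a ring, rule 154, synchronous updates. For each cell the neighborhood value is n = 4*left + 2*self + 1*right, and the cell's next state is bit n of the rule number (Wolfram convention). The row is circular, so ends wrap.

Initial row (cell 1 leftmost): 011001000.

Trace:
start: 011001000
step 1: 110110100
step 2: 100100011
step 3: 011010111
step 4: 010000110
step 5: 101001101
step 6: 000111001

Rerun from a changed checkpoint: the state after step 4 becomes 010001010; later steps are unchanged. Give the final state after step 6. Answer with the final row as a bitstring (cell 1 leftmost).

000001011

state after step 4 := 010001010
step 5: 101010001
step 6: 000001011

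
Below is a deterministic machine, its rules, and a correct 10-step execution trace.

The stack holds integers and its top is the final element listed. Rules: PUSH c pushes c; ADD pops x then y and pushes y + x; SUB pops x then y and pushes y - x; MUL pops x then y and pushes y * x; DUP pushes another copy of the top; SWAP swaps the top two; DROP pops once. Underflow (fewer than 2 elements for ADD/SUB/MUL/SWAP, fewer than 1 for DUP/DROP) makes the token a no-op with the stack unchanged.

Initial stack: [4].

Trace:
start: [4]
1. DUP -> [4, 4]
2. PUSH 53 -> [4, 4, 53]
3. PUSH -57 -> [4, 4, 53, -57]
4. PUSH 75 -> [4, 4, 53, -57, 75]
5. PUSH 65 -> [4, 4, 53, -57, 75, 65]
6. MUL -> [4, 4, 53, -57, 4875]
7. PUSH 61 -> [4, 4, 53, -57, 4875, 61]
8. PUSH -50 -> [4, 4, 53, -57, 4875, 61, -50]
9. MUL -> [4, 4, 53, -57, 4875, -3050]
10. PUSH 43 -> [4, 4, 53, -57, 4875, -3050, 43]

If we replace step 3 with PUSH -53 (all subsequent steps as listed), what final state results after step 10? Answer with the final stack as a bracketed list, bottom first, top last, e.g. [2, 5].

[4, 4, 53, -53, 4875, -3050, 43]

(re-executing from step 3 with the substitution; state before step 3: [4, 4, 53])
3. PUSH -53 -> [4, 4, 53, -53]
4. PUSH 75 -> [4, 4, 53, -53, 75]
5. PUSH 65 -> [4, 4, 53, -53, 75, 65]
6. MUL -> [4, 4, 53, -53, 4875]
7. PUSH 61 -> [4, 4, 53, -53, 4875, 61]
8. PUSH -50 -> [4, 4, 53, -53, 4875, 61, -50]
9. MUL -> [4, 4, 53, -53, 4875, -3050]
10. PUSH 43 -> [4, 4, 53, -53, 4875, -3050, 43]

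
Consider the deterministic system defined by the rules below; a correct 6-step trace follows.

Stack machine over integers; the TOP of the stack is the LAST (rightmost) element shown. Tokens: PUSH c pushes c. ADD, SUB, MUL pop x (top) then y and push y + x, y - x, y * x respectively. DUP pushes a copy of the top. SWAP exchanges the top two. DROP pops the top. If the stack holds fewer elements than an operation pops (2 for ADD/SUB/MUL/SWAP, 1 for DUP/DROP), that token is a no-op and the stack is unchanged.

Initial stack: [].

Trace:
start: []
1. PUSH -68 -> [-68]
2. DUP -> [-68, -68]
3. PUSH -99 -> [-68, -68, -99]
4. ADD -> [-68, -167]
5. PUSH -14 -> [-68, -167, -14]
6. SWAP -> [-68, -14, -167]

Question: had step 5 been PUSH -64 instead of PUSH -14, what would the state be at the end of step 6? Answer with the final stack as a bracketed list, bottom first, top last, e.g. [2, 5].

[-68, -64, -167]

(re-executing from step 5 with the substitution; state before step 5: [-68, -167])
5. PUSH -64 -> [-68, -167, -64]
6. SWAP -> [-68, -64, -167]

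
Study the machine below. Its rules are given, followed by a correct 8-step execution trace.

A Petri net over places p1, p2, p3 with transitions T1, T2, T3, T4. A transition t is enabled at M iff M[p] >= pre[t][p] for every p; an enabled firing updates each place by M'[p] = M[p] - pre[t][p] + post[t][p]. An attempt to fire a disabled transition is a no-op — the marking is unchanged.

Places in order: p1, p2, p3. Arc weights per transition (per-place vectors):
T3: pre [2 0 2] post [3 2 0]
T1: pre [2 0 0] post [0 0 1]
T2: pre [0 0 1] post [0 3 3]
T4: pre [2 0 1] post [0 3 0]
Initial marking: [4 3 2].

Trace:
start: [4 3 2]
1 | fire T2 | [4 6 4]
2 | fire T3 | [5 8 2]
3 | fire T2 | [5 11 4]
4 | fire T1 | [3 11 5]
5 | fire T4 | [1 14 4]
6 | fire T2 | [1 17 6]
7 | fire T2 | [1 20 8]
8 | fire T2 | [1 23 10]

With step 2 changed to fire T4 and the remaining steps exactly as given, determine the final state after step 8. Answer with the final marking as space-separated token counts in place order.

0 21 12

(re-executing from step 2 with the substitution; state before step 2: [4 6 4])
2 | fire T4 | [2 9 3]
3 | fire T2 | [2 12 5]
4 | fire T1 | [0 12 6]
5 | fire T4 | [0 12 6]
6 | fire T2 | [0 15 8]
7 | fire T2 | [0 18 10]
8 | fire T2 | [0 21 12]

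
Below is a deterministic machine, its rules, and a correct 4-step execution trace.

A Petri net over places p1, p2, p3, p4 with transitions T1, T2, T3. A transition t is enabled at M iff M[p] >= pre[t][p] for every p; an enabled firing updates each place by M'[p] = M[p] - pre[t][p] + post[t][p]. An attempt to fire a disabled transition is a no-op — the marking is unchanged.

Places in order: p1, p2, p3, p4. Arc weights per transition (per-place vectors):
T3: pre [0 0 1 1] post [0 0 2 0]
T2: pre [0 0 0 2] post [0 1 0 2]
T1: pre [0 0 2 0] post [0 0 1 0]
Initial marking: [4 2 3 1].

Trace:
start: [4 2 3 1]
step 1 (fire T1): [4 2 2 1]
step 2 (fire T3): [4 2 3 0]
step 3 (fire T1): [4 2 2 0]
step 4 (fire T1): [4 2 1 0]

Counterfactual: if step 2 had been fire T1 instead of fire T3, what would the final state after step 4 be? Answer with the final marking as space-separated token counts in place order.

(re-executing from step 2 with the substitution; state before step 2: [4 2 2 1])
step 2 (fire T1): [4 2 1 1]
step 3 (fire T1): [4 2 1 1]
step 4 (fire T1): [4 2 1 1]

4 2 1 1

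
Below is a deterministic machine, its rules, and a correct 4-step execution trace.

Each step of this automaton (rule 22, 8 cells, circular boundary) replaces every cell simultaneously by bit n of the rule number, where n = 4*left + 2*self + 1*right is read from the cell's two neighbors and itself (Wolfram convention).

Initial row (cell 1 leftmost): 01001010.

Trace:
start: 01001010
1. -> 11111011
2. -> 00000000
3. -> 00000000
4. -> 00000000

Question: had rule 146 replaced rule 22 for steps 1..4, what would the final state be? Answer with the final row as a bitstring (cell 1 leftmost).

10101010

(re-executing steps 1..4 under rule 146; state before step 1: 01001010)
1. -> 10110001
2. -> 00001010
3. -> 00010001
4. -> 10101010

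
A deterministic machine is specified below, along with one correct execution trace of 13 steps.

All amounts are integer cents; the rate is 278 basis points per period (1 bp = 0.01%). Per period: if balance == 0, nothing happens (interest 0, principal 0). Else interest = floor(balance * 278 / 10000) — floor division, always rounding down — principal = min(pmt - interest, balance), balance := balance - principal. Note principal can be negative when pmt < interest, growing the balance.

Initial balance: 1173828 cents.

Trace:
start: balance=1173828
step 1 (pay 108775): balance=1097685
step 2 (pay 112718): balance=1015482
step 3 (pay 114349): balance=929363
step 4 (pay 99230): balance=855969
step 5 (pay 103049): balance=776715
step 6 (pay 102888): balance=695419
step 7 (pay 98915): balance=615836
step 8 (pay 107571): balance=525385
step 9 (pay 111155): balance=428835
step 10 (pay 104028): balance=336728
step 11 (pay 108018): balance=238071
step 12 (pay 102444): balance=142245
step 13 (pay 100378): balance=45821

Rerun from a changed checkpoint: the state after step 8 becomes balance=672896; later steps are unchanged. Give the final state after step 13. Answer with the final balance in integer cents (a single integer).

state after step 8 := balance=672896
step 9 (pay 111155): balance=580447
step 10 (pay 104028): balance=492555
step 11 (pay 108018): balance=398230
step 12 (pay 102444): balance=306856
step 13 (pay 100378): balance=215008

215008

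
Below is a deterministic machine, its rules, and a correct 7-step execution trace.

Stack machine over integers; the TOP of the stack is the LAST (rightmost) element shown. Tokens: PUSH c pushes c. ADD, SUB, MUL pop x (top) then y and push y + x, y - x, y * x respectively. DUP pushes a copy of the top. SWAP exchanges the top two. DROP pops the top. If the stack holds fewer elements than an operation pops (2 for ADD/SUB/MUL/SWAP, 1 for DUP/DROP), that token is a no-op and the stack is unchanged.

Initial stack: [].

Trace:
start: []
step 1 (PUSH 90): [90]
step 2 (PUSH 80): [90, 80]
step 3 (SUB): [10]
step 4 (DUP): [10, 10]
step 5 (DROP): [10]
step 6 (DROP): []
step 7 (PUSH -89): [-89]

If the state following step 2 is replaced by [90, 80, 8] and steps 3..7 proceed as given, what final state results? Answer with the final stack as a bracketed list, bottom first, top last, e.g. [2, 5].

state after step 2 := [90, 80, 8]
step 3 (SUB): [90, 72]
step 4 (DUP): [90, 72, 72]
step 5 (DROP): [90, 72]
step 6 (DROP): [90]
step 7 (PUSH -89): [90, -89]

[90, -89]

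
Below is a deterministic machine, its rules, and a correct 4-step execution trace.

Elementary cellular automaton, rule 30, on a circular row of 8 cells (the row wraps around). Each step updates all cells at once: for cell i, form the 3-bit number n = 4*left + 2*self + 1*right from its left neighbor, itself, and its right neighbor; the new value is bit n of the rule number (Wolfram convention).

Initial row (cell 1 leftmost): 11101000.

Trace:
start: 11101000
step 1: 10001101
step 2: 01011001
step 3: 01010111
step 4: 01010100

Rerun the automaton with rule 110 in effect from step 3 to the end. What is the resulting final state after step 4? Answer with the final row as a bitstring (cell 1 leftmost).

00001110

(re-executing steps 3..4 under rule 110; state before step 3: 01011001)
step 3: 11111011
step 4: 00001110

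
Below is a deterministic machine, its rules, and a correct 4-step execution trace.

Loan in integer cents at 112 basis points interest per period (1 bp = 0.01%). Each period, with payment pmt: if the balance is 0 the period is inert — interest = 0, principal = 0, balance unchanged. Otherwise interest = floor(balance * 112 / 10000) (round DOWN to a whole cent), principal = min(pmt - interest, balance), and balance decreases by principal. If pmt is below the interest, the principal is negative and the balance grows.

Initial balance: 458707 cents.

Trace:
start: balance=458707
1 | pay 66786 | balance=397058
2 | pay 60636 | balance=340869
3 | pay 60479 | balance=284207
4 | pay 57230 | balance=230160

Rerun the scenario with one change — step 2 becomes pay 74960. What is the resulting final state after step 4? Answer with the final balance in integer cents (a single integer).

215513

(re-executing from step 2 with the substitution; state before step 2: balance=397058)
2 | pay 74960 | balance=326545
3 | pay 60479 | balance=269723
4 | pay 57230 | balance=215513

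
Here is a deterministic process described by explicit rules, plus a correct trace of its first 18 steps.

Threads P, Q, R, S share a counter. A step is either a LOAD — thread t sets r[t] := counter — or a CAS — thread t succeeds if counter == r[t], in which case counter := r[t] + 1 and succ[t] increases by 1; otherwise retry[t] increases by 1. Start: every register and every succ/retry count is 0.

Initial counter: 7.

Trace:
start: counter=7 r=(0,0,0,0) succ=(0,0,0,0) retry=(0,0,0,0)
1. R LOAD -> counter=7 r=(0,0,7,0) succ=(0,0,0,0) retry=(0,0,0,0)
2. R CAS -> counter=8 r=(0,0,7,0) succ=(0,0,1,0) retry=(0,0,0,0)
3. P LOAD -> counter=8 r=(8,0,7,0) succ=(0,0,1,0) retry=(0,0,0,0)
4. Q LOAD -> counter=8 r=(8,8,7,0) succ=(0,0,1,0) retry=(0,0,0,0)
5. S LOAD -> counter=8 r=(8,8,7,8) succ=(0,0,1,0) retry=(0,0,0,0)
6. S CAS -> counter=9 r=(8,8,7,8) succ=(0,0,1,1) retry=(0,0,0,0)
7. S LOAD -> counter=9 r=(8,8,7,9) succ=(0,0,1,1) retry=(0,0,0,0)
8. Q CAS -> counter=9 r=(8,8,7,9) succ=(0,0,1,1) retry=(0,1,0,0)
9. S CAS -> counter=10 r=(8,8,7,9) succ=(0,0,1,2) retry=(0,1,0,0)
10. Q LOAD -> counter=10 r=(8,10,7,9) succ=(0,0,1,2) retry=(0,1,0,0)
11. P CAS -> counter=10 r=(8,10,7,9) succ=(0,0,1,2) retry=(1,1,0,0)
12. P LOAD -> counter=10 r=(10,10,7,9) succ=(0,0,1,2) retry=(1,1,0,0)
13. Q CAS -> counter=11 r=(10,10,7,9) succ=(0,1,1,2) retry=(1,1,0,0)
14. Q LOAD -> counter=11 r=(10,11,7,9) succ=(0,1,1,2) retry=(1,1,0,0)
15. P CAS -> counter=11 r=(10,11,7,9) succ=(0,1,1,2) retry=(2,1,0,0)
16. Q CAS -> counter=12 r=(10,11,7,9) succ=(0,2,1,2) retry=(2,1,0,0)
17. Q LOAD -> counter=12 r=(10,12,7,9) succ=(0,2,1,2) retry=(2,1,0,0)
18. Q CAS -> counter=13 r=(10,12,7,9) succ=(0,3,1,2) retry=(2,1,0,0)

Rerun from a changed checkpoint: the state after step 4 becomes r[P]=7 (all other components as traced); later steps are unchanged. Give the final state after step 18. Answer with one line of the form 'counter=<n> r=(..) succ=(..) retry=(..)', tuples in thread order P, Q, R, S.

counter=13 r=(10,12,7,9) succ=(0,3,1,2) retry=(2,1,0,0)

state after step 4 := counter=8 r=(7,8,7,0) succ=(0,0,1,0) retry=(0,0,0,0)
5. S LOAD -> counter=8 r=(7,8,7,8) succ=(0,0,1,0) retry=(0,0,0,0)
6. S CAS -> counter=9 r=(7,8,7,8) succ=(0,0,1,1) retry=(0,0,0,0)
7. S LOAD -> counter=9 r=(7,8,7,9) succ=(0,0,1,1) retry=(0,0,0,0)
8. Q CAS -> counter=9 r=(7,8,7,9) succ=(0,0,1,1) retry=(0,1,0,0)
9. S CAS -> counter=10 r=(7,8,7,9) succ=(0,0,1,2) retry=(0,1,0,0)
10. Q LOAD -> counter=10 r=(7,10,7,9) succ=(0,0,1,2) retry=(0,1,0,0)
11. P CAS -> counter=10 r=(7,10,7,9) succ=(0,0,1,2) retry=(1,1,0,0)
12. P LOAD -> counter=10 r=(10,10,7,9) succ=(0,0,1,2) retry=(1,1,0,0)
13. Q CAS -> counter=11 r=(10,10,7,9) succ=(0,1,1,2) retry=(1,1,0,0)
14. Q LOAD -> counter=11 r=(10,11,7,9) succ=(0,1,1,2) retry=(1,1,0,0)
15. P CAS -> counter=11 r=(10,11,7,9) succ=(0,1,1,2) retry=(2,1,0,0)
16. Q CAS -> counter=12 r=(10,11,7,9) succ=(0,2,1,2) retry=(2,1,0,0)
17. Q LOAD -> counter=12 r=(10,12,7,9) succ=(0,2,1,2) retry=(2,1,0,0)
18. Q CAS -> counter=13 r=(10,12,7,9) succ=(0,3,1,2) retry=(2,1,0,0)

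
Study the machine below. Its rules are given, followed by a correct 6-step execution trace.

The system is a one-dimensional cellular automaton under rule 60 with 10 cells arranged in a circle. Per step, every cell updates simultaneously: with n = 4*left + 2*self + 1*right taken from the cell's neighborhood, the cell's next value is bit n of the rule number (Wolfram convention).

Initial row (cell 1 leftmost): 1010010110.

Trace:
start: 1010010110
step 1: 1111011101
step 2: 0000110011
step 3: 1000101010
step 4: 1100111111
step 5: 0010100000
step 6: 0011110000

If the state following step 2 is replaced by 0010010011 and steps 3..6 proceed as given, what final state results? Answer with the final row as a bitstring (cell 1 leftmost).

state after step 2 := 0010010011
step 3: 1011011010
step 4: 1110110111
step 5: 0001101100
step 6: 0001011010

0001011010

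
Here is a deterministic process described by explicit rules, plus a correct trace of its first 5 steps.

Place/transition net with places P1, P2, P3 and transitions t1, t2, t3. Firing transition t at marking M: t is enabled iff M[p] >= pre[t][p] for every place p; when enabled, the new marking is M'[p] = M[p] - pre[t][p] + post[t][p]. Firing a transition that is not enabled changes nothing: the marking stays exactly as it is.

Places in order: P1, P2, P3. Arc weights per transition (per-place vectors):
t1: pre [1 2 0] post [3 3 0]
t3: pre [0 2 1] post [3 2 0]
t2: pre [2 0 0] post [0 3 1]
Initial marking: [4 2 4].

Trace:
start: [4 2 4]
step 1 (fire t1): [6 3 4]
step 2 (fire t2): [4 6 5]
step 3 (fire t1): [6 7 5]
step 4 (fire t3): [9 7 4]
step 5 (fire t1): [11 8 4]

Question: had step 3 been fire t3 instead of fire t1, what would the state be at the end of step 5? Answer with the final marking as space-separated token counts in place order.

12 7 3

(re-executing from step 3 with the substitution; state before step 3: [4 6 5])
step 3 (fire t3): [7 6 4]
step 4 (fire t3): [10 6 3]
step 5 (fire t1): [12 7 3]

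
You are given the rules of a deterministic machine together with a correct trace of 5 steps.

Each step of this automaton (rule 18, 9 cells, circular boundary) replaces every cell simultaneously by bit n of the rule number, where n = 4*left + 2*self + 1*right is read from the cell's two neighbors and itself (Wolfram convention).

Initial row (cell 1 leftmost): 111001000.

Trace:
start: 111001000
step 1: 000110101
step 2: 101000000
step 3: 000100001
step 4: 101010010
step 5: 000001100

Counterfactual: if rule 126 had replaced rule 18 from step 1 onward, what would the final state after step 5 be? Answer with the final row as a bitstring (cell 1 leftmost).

110000011

(re-executing steps 1..5 under rule 126; state before step 1: 111001000)
step 1: 101111101
step 2: 111000111
step 3: 001101100
step 4: 011111110
step 5: 110000011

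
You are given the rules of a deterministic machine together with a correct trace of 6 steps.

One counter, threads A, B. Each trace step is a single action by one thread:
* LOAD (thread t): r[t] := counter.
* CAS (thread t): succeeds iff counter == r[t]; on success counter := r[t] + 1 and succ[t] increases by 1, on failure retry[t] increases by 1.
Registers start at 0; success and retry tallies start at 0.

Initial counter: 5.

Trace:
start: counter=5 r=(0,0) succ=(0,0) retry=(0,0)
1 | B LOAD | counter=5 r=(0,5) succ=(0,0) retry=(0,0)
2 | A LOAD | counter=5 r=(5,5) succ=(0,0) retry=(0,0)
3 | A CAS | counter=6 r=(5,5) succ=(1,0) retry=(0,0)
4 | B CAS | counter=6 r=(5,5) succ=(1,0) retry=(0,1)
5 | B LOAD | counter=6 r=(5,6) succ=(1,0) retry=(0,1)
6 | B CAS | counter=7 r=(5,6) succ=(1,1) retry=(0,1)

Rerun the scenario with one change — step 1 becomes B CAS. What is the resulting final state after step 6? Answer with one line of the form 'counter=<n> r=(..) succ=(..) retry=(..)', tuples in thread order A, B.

(re-executing from step 1 with the substitution; state before step 1: counter=5 r=(0,0) succ=(0,0) retry=(0,0))
1 | B CAS | counter=5 r=(0,0) succ=(0,0) retry=(0,1)
2 | A LOAD | counter=5 r=(5,0) succ=(0,0) retry=(0,1)
3 | A CAS | counter=6 r=(5,0) succ=(1,0) retry=(0,1)
4 | B CAS | counter=6 r=(5,0) succ=(1,0) retry=(0,2)
5 | B LOAD | counter=6 r=(5,6) succ=(1,0) retry=(0,2)
6 | B CAS | counter=7 r=(5,6) succ=(1,1) retry=(0,2)

counter=7 r=(5,6) succ=(1,1) retry=(0,2)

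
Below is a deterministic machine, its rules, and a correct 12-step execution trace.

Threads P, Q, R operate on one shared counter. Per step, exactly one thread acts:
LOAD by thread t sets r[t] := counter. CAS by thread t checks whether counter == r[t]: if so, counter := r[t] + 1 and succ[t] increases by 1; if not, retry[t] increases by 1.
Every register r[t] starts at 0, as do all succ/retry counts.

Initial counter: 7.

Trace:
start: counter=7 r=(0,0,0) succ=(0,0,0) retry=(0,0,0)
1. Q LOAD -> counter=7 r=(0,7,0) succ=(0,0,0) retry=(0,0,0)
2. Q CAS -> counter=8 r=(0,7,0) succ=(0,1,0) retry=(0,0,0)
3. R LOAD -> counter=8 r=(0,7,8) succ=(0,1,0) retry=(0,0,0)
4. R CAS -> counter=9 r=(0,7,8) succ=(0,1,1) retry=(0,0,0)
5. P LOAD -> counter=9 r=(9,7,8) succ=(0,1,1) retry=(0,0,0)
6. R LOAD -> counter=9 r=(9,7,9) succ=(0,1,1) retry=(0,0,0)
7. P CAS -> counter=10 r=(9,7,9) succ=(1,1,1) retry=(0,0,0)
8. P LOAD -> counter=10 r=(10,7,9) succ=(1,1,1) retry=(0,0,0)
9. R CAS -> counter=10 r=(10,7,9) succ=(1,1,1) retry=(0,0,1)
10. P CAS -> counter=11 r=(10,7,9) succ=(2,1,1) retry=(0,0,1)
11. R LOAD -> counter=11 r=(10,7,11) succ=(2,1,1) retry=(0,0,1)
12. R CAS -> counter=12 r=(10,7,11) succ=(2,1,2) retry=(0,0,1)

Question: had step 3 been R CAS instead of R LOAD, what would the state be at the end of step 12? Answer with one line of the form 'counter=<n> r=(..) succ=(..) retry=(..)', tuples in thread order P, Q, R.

(re-executing from step 3 with the substitution; state before step 3: counter=8 r=(0,7,0) succ=(0,1,0) retry=(0,0,0))
3. R CAS -> counter=8 r=(0,7,0) succ=(0,1,0) retry=(0,0,1)
4. R CAS -> counter=8 r=(0,7,0) succ=(0,1,0) retry=(0,0,2)
5. P LOAD -> counter=8 r=(8,7,0) succ=(0,1,0) retry=(0,0,2)
6. R LOAD -> counter=8 r=(8,7,8) succ=(0,1,0) retry=(0,0,2)
7. P CAS -> counter=9 r=(8,7,8) succ=(1,1,0) retry=(0,0,2)
8. P LOAD -> counter=9 r=(9,7,8) succ=(1,1,0) retry=(0,0,2)
9. R CAS -> counter=9 r=(9,7,8) succ=(1,1,0) retry=(0,0,3)
10. P CAS -> counter=10 r=(9,7,8) succ=(2,1,0) retry=(0,0,3)
11. R LOAD -> counter=10 r=(9,7,10) succ=(2,1,0) retry=(0,0,3)
12. R CAS -> counter=11 r=(9,7,10) succ=(2,1,1) retry=(0,0,3)

counter=11 r=(9,7,10) succ=(2,1,1) retry=(0,0,3)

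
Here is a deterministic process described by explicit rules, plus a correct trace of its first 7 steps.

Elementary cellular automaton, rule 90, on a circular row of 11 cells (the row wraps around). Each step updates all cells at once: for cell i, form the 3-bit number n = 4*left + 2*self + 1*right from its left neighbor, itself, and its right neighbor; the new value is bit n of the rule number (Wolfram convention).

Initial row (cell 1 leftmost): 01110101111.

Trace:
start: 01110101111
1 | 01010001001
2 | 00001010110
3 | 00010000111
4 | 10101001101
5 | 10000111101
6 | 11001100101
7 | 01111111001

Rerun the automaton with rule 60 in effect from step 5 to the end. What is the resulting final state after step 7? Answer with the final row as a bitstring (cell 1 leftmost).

(re-executing steps 5..7 under rule 60; state before step 5: 10101001101)
5 | 01111101011
6 | 11000011110
7 | 10100010001

10100010001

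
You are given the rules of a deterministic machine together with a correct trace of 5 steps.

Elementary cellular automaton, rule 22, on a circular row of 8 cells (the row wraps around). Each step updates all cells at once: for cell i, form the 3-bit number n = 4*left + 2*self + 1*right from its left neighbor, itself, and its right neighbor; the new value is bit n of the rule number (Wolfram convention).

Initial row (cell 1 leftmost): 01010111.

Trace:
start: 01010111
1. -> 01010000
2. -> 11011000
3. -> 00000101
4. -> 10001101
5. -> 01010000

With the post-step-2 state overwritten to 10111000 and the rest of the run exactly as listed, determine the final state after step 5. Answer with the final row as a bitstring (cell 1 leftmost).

state after step 2 := 10111000
3. -> 10000101
4. -> 01001100
5. -> 11110010

11110010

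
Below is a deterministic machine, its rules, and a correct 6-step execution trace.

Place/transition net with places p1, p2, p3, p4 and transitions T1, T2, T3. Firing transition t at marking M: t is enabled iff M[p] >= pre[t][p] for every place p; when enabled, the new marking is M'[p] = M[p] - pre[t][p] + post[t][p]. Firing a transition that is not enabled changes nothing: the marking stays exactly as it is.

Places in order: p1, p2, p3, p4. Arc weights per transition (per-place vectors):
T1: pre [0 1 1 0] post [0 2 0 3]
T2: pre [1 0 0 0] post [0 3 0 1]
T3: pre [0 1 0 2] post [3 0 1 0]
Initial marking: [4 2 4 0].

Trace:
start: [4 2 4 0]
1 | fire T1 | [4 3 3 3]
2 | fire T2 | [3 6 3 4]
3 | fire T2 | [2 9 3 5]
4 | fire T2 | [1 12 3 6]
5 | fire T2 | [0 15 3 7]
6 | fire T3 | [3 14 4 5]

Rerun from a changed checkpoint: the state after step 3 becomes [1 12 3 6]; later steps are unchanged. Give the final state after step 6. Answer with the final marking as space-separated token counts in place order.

state after step 3 := [1 12 3 6]
4 | fire T2 | [0 15 3 7]
5 | fire T2 | [0 15 3 7]
6 | fire T3 | [3 14 4 5]

3 14 4 5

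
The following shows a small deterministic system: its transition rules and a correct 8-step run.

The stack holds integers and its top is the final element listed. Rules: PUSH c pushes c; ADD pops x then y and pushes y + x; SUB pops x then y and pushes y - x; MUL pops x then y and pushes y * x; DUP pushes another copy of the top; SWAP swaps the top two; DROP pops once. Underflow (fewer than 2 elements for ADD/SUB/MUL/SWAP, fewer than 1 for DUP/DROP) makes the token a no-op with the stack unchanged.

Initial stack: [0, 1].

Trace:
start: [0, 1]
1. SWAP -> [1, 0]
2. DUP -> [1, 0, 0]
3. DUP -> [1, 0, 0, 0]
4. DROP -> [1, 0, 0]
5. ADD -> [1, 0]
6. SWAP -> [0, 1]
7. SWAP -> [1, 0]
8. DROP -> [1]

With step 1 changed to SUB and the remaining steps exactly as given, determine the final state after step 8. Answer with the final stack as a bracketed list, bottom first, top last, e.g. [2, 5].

(re-executing from step 1 with the substitution; state before step 1: [0, 1])
1. SUB -> [-1]
2. DUP -> [-1, -1]
3. DUP -> [-1, -1, -1]
4. DROP -> [-1, -1]
5. ADD -> [-2]
6. SWAP -> [-2]
7. SWAP -> [-2]
8. DROP -> []

[]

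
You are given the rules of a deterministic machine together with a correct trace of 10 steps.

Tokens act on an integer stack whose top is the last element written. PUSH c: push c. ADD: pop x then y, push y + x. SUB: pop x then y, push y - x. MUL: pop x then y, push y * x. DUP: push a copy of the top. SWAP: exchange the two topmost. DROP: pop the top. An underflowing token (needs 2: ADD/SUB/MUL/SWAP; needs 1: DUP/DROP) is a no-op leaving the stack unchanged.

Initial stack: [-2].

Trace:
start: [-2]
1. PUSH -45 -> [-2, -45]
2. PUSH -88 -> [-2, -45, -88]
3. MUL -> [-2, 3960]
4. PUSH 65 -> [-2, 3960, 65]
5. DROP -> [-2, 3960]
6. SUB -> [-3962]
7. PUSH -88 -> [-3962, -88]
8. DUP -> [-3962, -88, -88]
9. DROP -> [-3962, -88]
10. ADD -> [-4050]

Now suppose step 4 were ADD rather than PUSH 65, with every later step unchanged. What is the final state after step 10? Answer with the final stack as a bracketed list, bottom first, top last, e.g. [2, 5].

(re-executing from step 4 with the substitution; state before step 4: [-2, 3960])
4. ADD -> [3958]
5. DROP -> []
6. SUB -> []
7. PUSH -88 -> [-88]
8. DUP -> [-88, -88]
9. DROP -> [-88]
10. ADD -> [-88]

[-88]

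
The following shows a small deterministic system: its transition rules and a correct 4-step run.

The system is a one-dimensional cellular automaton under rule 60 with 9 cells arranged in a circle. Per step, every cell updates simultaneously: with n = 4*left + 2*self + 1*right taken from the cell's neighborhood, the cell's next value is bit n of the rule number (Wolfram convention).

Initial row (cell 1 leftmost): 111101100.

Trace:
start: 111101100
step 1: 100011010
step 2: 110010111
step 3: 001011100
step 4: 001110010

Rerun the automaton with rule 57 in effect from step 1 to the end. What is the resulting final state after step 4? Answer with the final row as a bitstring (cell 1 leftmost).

(re-executing steps 1..4 under rule 57; state before step 1: 111101100)
step 1: 100011010
step 2: 011010101
step 3: 110101010
step 4: 101010101

101010101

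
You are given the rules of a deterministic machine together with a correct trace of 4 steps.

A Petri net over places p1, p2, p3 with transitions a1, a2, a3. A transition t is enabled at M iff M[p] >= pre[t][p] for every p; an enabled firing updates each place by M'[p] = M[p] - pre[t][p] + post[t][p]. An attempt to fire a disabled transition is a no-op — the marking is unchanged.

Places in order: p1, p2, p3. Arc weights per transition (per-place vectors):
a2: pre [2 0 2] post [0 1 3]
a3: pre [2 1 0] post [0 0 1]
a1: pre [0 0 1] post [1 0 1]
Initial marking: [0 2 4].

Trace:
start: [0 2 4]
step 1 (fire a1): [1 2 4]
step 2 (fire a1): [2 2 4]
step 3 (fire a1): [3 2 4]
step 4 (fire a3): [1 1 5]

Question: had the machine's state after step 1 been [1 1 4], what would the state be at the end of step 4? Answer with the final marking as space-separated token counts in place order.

state after step 1 := [1 1 4]
step 2 (fire a1): [2 1 4]
step 3 (fire a1): [3 1 4]
step 4 (fire a3): [1 0 5]

1 0 5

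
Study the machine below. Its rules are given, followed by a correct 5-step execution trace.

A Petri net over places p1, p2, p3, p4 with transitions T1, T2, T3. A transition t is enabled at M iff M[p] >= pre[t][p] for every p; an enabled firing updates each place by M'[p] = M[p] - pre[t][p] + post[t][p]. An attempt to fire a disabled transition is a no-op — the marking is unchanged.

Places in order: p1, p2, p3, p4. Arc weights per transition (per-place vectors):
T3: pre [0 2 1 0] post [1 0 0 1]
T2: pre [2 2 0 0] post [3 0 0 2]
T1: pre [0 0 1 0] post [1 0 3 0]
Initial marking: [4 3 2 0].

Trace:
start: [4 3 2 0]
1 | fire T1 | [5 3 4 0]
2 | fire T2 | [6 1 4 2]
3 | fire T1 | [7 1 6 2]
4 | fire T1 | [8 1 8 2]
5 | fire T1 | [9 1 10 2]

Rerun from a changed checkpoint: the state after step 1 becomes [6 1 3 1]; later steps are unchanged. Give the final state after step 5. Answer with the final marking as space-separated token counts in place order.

state after step 1 := [6 1 3 1]
2 | fire T2 | [6 1 3 1]
3 | fire T1 | [7 1 5 1]
4 | fire T1 | [8 1 7 1]
5 | fire T1 | [9 1 9 1]

9 1 9 1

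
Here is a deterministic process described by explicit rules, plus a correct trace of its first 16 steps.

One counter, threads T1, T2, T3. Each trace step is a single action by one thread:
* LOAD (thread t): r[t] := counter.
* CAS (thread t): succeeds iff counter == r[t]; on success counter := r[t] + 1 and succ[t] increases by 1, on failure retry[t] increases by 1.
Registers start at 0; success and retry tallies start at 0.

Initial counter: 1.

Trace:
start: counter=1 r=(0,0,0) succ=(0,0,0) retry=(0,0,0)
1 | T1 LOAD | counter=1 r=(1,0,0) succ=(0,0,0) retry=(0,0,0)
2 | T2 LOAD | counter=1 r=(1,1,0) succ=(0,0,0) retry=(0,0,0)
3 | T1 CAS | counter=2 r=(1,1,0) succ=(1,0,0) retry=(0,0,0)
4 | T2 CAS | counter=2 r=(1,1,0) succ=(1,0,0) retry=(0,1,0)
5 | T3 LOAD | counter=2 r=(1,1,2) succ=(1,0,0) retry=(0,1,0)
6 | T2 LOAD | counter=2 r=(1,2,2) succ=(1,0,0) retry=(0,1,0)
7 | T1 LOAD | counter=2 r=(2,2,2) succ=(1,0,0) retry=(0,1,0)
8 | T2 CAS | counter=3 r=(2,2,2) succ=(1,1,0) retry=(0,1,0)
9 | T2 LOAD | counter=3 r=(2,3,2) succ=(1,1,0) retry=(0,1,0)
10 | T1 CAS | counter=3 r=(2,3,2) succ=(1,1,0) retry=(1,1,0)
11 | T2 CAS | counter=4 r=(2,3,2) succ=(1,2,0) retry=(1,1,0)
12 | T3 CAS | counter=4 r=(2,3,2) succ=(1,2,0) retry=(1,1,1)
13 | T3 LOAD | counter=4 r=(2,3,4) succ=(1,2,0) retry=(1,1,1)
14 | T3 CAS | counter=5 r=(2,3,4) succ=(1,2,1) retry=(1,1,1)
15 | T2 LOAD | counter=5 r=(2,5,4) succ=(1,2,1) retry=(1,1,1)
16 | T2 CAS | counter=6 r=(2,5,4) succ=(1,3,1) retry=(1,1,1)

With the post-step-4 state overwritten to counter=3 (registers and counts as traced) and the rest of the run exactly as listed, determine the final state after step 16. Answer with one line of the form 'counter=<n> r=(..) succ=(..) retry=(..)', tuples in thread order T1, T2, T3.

state after step 4 := counter=3 r=(1,1,0) succ=(1,0,0) retry=(0,1,0)
5 | T3 LOAD | counter=3 r=(1,1,3) succ=(1,0,0) retry=(0,1,0)
6 | T2 LOAD | counter=3 r=(1,3,3) succ=(1,0,0) retry=(0,1,0)
7 | T1 LOAD | counter=3 r=(3,3,3) succ=(1,0,0) retry=(0,1,0)
8 | T2 CAS | counter=4 r=(3,3,3) succ=(1,1,0) retry=(0,1,0)
9 | T2 LOAD | counter=4 r=(3,4,3) succ=(1,1,0) retry=(0,1,0)
10 | T1 CAS | counter=4 r=(3,4,3) succ=(1,1,0) retry=(1,1,0)
11 | T2 CAS | counter=5 r=(3,4,3) succ=(1,2,0) retry=(1,1,0)
12 | T3 CAS | counter=5 r=(3,4,3) succ=(1,2,0) retry=(1,1,1)
13 | T3 LOAD | counter=5 r=(3,4,5) succ=(1,2,0) retry=(1,1,1)
14 | T3 CAS | counter=6 r=(3,4,5) succ=(1,2,1) retry=(1,1,1)
15 | T2 LOAD | counter=6 r=(3,6,5) succ=(1,2,1) retry=(1,1,1)
16 | T2 CAS | counter=7 r=(3,6,5) succ=(1,3,1) retry=(1,1,1)

counter=7 r=(3,6,5) succ=(1,3,1) retry=(1,1,1)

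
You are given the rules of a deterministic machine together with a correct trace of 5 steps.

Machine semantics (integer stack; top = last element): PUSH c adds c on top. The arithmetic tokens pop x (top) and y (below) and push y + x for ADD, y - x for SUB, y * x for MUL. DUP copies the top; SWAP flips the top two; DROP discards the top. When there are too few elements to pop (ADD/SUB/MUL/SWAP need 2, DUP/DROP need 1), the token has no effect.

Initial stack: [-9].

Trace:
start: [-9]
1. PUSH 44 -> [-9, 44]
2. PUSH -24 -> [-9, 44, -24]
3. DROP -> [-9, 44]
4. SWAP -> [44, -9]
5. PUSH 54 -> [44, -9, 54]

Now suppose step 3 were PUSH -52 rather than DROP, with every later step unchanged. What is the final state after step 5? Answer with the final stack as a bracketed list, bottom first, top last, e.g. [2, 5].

(re-executing from step 3 with the substitution; state before step 3: [-9, 44, -24])
3. PUSH -52 -> [-9, 44, -24, -52]
4. SWAP -> [-9, 44, -52, -24]
5. PUSH 54 -> [-9, 44, -52, -24, 54]

[-9, 44, -52, -24, 54]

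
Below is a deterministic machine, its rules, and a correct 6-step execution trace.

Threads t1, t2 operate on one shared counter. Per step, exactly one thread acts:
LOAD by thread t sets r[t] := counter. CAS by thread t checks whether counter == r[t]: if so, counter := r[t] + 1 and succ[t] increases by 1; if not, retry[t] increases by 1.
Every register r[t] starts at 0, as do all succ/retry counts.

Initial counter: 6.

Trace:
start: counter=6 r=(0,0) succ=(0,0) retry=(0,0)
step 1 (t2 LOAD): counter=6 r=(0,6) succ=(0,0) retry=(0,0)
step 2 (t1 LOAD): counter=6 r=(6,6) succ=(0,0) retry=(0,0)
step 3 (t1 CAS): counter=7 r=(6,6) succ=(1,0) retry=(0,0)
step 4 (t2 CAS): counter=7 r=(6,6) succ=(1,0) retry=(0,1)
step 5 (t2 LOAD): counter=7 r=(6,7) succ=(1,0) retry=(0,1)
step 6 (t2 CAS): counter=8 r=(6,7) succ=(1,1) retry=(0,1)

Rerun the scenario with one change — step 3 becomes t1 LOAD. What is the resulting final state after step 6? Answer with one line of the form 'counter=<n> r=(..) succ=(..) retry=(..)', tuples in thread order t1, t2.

(re-executing from step 3 with the substitution; state before step 3: counter=6 r=(6,6) succ=(0,0) retry=(0,0))
step 3 (t1 LOAD): counter=6 r=(6,6) succ=(0,0) retry=(0,0)
step 4 (t2 CAS): counter=7 r=(6,6) succ=(0,1) retry=(0,0)
step 5 (t2 LOAD): counter=7 r=(6,7) succ=(0,1) retry=(0,0)
step 6 (t2 CAS): counter=8 r=(6,7) succ=(0,2) retry=(0,0)

counter=8 r=(6,7) succ=(0,2) retry=(0,0)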